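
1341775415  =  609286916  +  732488499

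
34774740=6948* 5005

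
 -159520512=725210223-884730735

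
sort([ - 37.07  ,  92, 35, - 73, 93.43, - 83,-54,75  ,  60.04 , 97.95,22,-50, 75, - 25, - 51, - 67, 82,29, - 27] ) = [ - 83, - 73, - 67, - 54, - 51, - 50, - 37.07, - 27, - 25,22, 29, 35,60.04, 75,75, 82 , 92,93.43, 97.95 ]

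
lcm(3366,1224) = 13464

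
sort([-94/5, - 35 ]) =[ - 35 , - 94/5 ] 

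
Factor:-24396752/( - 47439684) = 6099188/11859921 = 2^2*3^( - 2)*31^1*101^1*317^ (-1)*487^1*4157^( - 1)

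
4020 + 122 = 4142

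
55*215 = 11825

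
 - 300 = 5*( - 60 ) 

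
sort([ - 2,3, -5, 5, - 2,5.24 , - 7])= [ -7,-5, - 2,  -  2,3,5, 5.24] 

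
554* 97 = 53738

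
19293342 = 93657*206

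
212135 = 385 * 551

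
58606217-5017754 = 53588463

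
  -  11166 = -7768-3398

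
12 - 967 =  - 955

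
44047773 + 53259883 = 97307656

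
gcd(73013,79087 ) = 1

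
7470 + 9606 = 17076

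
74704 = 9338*8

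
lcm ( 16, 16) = 16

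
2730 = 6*455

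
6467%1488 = 515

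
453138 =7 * 64734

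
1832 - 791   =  1041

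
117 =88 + 29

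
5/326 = 5/326 = 0.02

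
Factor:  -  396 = - 2^2*3^2*11^1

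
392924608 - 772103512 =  - 379178904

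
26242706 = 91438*287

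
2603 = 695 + 1908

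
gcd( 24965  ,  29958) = 4993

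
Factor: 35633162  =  2^1*3547^1*5023^1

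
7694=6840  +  854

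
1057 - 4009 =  - 2952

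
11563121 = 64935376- 53372255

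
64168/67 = 957+49/67 = 957.73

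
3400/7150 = 68/143 = 0.48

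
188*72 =13536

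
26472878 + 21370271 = 47843149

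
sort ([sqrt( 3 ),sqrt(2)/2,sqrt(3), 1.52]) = [sqrt (2 )/2, 1.52, sqrt ( 3), sqrt(3) ] 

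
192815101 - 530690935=  -  337875834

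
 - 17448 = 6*( - 2908 ) 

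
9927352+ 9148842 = 19076194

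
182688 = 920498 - 737810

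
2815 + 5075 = 7890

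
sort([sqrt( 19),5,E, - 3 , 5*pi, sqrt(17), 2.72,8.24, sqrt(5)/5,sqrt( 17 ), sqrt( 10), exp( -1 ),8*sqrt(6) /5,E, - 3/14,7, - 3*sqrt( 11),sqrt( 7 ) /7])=[ - 3*sqrt( 11), - 3, - 3/14, exp(- 1),sqrt ( 7 ) /7, sqrt(5)/5,E, E, 2.72,  sqrt( 10 ), 8*sqrt( 6 ) /5, sqrt( 17) , sqrt (17 ), sqrt( 19 ), 5,7, 8.24, 5*pi ]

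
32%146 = 32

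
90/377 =90/377 = 0.24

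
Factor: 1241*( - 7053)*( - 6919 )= 3^1*11^1*17^2*37^1*73^1*2351^1 = 60560436387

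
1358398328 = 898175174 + 460223154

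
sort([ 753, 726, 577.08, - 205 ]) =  [ - 205, 577.08, 726,753]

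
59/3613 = 59/3613 = 0.02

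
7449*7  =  52143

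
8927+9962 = 18889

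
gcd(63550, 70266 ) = 2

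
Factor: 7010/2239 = 2^1*5^1*701^1*2239^(  -  1) 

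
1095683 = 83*13201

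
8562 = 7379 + 1183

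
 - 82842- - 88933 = 6091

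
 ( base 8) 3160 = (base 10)1648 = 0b11001110000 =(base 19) 4AE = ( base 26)2ba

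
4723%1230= 1033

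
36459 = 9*4051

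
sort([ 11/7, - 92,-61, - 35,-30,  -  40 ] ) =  [ - 92,-61,  -  40, - 35,  -  30, 11/7 ] 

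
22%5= 2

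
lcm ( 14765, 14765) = 14765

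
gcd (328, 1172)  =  4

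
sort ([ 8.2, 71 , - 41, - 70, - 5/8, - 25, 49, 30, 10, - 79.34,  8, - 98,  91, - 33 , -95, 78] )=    [ - 98, - 95, - 79.34, - 70, - 41,-33, - 25 , - 5/8,8, 8.2, 10, 30, 49 , 71,  78, 91] 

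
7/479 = 7/479 = 0.01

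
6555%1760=1275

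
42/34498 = 21/17249 = 0.00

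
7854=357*22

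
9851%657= 653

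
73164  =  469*156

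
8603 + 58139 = 66742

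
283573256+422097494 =705670750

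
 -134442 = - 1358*99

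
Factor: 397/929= 397^1 * 929^( - 1)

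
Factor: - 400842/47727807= - 133614/15909269= - 2^1 * 3^2*13^1*43^( - 1)*571^1 * 369983^( - 1 )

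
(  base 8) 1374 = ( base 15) 35e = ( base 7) 2141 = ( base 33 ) n5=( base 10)764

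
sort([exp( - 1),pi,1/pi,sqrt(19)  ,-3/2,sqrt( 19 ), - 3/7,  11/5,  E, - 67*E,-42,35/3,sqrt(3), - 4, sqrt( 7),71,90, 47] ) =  [-67*E, -42, - 4, - 3/2, - 3/7,1/pi,exp ( - 1), sqrt(3 ),11/5,sqrt(7 ),E,pi, sqrt( 19), sqrt(19), 35/3,47,71, 90]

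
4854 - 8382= - 3528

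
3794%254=238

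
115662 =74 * 1563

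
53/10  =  5 + 3/10 = 5.30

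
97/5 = 97/5 = 19.40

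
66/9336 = 11/1556 = 0.01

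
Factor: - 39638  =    -  2^1 * 19819^1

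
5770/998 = 5 + 390/499  =  5.78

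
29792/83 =29792/83 = 358.94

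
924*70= 64680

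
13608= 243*56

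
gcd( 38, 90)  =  2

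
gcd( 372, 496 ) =124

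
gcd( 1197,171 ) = 171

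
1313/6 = 1313/6 = 218.83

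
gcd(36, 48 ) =12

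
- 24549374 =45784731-70334105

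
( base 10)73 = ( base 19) 3g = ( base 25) 2N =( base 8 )111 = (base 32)29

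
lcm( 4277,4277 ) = 4277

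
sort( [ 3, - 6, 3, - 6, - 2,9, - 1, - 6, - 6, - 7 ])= [ - 7,-6, - 6,  -  6,-6, - 2  , - 1, 3, 3, 9 ]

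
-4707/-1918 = 2+871/1918 = 2.45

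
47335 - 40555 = 6780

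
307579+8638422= 8946001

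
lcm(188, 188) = 188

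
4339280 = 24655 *176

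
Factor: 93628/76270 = 178/145 = 2^1*5^( - 1 )*29^(-1 )*89^1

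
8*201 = 1608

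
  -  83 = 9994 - 10077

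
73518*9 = 661662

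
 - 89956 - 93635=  - 183591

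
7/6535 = 7/6535 = 0.00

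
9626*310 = 2984060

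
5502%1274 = 406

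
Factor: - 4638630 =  - 2^1*3^1*5^1 * 154621^1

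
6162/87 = 70+ 24/29 = 70.83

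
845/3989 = 845/3989 = 0.21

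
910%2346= 910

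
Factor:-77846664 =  -2^3*3^1*7^1 * 47^1*9859^1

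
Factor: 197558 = 2^1*98779^1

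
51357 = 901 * 57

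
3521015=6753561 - 3232546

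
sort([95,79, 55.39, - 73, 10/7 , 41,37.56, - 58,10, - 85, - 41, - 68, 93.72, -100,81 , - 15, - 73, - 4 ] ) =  [ - 100, - 85,- 73, - 73, - 68 , - 58, - 41, - 15 , - 4,10/7,10, 37.56,41,55.39,79,81,  93.72, 95]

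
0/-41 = 0/1 = - 0.00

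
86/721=86/721  =  0.12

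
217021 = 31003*7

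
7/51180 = 7/51180 = 0.00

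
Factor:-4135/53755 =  - 13^( - 1 ) = - 1/13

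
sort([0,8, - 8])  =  [ - 8 , 0,8]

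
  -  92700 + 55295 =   -  37405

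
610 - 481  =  129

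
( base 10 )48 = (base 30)1i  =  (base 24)20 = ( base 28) 1K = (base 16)30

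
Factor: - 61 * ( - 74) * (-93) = -2^1*3^1* 31^1*37^1 * 61^1 = - 419802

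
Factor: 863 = 863^1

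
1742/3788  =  871/1894 = 0.46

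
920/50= 92/5 = 18.40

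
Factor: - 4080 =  - 2^4 * 3^1*5^1*17^1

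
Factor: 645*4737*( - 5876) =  - 17953324740=   - 2^2 * 3^2*5^1* 13^1 * 43^1 * 113^1 * 1579^1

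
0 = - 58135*0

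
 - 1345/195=-7 + 4/39 = - 6.90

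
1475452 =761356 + 714096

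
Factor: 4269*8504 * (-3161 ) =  - 114755603736 = - 2^3*3^1*29^1*109^1*1063^1*1423^1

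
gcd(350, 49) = 7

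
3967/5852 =3967/5852   =  0.68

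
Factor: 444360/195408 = 2^( - 1)*3^(-1 )*5^1 * 7^1*23^1 * 59^(  -  1)  =  805/354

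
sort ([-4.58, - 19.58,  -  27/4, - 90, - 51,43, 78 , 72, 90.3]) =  [ - 90, - 51, - 19.58,-27/4,-4.58, 43, 72, 78, 90.3 ] 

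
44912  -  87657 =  - 42745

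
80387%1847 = 966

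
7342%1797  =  154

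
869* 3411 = 2964159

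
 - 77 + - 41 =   -  118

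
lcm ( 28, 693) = 2772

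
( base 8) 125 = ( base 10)85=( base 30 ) 2P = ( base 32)2l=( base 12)71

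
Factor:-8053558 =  - 2^1  *1109^1*3631^1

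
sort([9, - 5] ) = [ - 5,9 ] 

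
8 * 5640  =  45120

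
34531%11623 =11285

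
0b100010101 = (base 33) 8d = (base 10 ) 277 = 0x115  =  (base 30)97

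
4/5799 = 4/5799 = 0.00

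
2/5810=1/2905 = 0.00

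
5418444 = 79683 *68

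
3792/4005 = 1264/1335 = 0.95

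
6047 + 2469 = 8516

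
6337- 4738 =1599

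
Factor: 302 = 2^1 *151^1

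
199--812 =1011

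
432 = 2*216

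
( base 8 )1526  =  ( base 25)194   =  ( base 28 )12E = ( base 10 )854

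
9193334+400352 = 9593686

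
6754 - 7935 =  - 1181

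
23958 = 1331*18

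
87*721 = 62727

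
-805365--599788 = -205577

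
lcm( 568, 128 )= 9088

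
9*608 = 5472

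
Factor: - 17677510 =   -  2^1* 5^1*1767751^1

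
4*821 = 3284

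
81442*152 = 12379184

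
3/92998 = 3/92998 = 0.00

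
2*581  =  1162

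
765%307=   151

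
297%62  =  49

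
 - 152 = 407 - 559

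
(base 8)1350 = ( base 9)1016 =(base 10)744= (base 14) 3b2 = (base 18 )256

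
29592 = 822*36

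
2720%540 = 20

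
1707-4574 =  - 2867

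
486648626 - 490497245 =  - 3848619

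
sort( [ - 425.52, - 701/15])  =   [ - 425.52, - 701/15]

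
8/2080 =1/260 = 0.00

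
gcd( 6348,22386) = 6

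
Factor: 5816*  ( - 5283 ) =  - 30725928 = - 2^3*3^2*587^1*727^1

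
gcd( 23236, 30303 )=37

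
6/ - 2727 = - 1+907/909   =  - 0.00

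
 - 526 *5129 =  - 2697854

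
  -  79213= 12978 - 92191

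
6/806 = 3/403 = 0.01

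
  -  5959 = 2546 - 8505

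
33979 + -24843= 9136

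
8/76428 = 2/19107 = 0.00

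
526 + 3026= 3552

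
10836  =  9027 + 1809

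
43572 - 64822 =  - 21250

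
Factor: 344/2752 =1/8 = 2^(-3)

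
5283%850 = 183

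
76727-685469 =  - 608742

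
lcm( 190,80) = 1520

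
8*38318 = 306544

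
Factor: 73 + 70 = 11^1*13^1 = 143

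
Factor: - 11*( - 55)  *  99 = 3^2*5^1*11^3 = 59895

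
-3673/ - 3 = 3673/3 = 1224.33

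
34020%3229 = 1730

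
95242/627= 151 + 565/627 = 151.90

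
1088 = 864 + 224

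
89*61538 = 5476882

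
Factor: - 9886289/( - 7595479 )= 7^3 * 19^1 * 37^1*41^1*7595479^( - 1 )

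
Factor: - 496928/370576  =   - 2^1 * 19^( - 1 ) * 23^( - 1)*293^1 = - 586/437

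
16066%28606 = 16066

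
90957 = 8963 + 81994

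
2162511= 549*3939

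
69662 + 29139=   98801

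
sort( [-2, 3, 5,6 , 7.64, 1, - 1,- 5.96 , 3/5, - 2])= [ - 5.96 ,- 2, - 2, - 1, 3/5,  1, 3, 5, 6,7.64 ] 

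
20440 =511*40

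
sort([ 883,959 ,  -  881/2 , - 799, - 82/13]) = [ - 799, - 881/2, - 82/13,883, 959 ]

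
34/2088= 17/1044 = 0.02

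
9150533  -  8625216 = 525317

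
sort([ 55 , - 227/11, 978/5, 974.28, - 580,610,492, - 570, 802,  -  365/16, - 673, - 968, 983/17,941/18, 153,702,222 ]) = [- 968, - 673, - 580, - 570, - 365/16, - 227/11,941/18, 55 , 983/17, 153,978/5,222, 492,610,702 , 802, 974.28]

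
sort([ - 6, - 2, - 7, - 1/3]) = [ - 7, - 6,-2,-1/3 ] 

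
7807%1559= 12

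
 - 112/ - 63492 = 28/15873 = 0.00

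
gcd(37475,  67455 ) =7495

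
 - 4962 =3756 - 8718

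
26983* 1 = 26983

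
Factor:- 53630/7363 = - 2^1*5^1 * 31^1*37^( - 1)* 173^1*199^(-1 )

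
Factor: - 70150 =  - 2^1*5^2*23^1*61^1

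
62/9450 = 31/4725 = 0.01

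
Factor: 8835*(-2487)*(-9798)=215287975710 = 2^1*3^3*5^1 * 19^1*23^1*31^1*71^1*829^1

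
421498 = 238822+182676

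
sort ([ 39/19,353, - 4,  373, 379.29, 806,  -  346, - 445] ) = [ - 445, - 346,- 4,  39/19, 353,373,  379.29,806 ]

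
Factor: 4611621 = 3^1*7^1*43^1*5107^1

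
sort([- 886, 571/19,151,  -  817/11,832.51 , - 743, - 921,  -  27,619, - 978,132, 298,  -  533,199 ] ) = [-978,-921,  -  886,  -  743, - 533, - 817/11,- 27,  571/19,  132, 151, 199,298,  619 , 832.51]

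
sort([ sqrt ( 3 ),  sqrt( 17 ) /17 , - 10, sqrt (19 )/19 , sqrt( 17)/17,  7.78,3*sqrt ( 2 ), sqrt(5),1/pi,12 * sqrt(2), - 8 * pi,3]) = [ - 8*pi, - 10, sqrt(19) /19,sqrt(17)/17, sqrt( 17) /17 , 1/pi , sqrt( 3), sqrt( 5), 3,  3* sqrt (2),  7.78  ,  12 * sqrt(2)]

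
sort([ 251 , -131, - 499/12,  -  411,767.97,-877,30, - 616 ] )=[  -  877,-616, - 411, -131, - 499/12, 30, 251, 767.97] 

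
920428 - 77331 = 843097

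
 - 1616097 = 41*( - 39417 ) 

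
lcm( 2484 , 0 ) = 0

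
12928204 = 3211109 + 9717095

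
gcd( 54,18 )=18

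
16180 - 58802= -42622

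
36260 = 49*740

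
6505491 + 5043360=11548851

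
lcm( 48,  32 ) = 96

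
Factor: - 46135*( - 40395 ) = 1863623325 = 3^1*5^2*2693^1*9227^1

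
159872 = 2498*64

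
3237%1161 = 915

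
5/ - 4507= - 1 + 4502/4507 = - 0.00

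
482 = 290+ 192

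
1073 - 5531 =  - 4458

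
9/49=9/49 = 0.18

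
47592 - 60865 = - 13273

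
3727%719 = 132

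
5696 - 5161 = 535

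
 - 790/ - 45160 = 79/4516 = 0.02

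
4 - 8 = -4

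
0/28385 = 0 = 0.00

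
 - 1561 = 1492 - 3053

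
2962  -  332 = 2630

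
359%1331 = 359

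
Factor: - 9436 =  - 2^2*7^1*337^1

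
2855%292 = 227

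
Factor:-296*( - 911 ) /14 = 2^2 *7^( - 1 )*37^1*911^1  =  134828/7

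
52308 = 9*5812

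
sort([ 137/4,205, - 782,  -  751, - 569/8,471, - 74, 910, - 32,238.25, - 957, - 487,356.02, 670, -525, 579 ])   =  [ - 957, - 782,-751, - 525, - 487,-74, -569/8, - 32, 137/4, 205,  238.25,356.02, 471,  579, 670, 910 ]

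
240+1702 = 1942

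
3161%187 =169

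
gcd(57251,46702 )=1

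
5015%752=503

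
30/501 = 10/167=0.06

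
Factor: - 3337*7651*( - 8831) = 7^1 * 47^1*71^1 *1093^1*8831^1=225467678597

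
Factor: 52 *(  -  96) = -2^7*3^1*13^1 = -4992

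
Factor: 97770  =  2^1 * 3^1*5^1*3259^1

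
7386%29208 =7386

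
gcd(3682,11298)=14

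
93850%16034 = 13680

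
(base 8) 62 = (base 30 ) 1K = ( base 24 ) 22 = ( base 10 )50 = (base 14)38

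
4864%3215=1649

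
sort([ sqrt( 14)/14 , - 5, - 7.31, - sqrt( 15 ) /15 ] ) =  [ - 7.31, - 5, - sqrt( 15 )/15 , sqrt(14) /14 ]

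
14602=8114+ 6488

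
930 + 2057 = 2987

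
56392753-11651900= 44740853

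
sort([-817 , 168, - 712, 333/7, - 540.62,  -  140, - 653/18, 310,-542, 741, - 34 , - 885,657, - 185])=[ - 885,-817, - 712,-542, - 540.62, - 185, - 140, - 653/18, - 34,333/7,  168,310, 657, 741] 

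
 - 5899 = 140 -6039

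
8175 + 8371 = 16546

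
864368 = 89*9712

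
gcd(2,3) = 1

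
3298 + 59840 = 63138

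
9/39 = 3/13 = 0.23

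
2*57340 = 114680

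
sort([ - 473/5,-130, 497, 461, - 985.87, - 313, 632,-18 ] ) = [ -985.87, - 313, - 130,-473/5, - 18, 461, 497, 632] 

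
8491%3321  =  1849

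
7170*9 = 64530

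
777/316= 2+145/316  =  2.46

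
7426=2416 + 5010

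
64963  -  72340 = - 7377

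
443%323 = 120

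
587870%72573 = 7286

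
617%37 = 25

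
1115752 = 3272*341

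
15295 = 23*665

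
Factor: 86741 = 127^1 * 683^1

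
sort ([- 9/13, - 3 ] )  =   [- 3, - 9/13 ] 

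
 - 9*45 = -405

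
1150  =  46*25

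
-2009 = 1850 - 3859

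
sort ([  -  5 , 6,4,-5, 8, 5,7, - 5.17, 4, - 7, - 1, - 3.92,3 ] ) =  [-7, - 5.17,-5, - 5,-3.92,-1,  3 , 4,4 , 5, 6,7,8 ] 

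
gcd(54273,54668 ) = 79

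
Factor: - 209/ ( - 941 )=11^1*19^1*941^( - 1 )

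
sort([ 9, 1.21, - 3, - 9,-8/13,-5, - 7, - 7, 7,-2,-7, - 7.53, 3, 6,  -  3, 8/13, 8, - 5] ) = [ - 9,-7.53, - 7,  -  7, - 7 , - 5, - 5, - 3, - 3, - 2, - 8/13 , 8/13, 1.21,3,6,7, 8, 9]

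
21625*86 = 1859750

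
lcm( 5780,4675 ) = 317900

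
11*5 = 55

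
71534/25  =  2861+9/25= 2861.36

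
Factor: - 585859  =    -  509^1* 1151^1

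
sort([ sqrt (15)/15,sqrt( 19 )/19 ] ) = [ sqrt( 19) /19, sqrt( 15 )/15]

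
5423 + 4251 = 9674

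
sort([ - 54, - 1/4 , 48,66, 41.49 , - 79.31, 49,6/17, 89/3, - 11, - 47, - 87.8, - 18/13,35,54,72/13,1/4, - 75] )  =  [  -  87.8,- 79.31, - 75 , -54, - 47, - 11 , - 18/13 , - 1/4,1/4,6/17, 72/13, 89/3,35, 41.49,48,  49, 54, 66 ] 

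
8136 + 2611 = 10747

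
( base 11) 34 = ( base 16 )25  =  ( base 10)37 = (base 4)211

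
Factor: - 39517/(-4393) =23^( -1 ) *43^1*191^( -1 )*919^1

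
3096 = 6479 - 3383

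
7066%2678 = 1710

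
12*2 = 24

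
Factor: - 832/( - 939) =2^6*3^ (- 1)*13^1  *  313^( - 1)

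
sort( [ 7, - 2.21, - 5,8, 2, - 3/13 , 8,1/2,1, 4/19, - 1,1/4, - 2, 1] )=[ - 5,-2.21, - 2, - 1, - 3/13, 4/19,1/4,1/2,1,1,2,7, 8, 8 ] 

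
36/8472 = 3/706 = 0.00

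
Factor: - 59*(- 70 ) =4130= 2^1*5^1*7^1*59^1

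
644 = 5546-4902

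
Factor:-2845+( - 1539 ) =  - 2^5*137^1 =-4384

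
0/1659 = 0 =0.00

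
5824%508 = 236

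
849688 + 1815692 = 2665380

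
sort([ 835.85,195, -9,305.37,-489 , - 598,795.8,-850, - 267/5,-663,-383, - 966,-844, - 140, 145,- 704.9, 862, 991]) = [ - 966, - 850,-844, - 704.9, - 663, - 598, - 489, - 383, - 140, - 267/5, - 9,145,195, 305.37 , 795.8,835.85,862, 991]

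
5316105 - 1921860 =3394245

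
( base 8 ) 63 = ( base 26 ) 1p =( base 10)51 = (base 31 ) 1k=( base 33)1I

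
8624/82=105 +7/41 = 105.17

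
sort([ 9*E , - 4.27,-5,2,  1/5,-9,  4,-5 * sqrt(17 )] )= [ - 5*sqrt( 17),-9,  -  5 , - 4.27, 1/5 , 2, 4, 9*E ]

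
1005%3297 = 1005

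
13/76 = 13/76 = 0.17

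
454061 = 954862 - 500801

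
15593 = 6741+8852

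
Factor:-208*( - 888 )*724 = 133725696= 2^9*3^1*13^1*37^1*181^1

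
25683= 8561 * 3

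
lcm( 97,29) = 2813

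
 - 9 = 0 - 9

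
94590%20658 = 11958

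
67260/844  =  79 + 146/211 = 79.69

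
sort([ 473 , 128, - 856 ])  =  [ - 856 , 128, 473]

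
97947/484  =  202 +179/484=202.37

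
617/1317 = 617/1317=0.47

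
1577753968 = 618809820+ 958944148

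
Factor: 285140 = 2^2 * 5^1*53^1*269^1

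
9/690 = 3/230 = 0.01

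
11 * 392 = 4312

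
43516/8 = 5439 + 1/2= 5439.50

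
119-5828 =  - 5709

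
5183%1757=1669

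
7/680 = 7/680 = 0.01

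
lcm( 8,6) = 24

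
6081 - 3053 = 3028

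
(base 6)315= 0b1110111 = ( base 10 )119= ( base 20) 5J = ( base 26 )4f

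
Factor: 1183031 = 1183031^1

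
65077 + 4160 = 69237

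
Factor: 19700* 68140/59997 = 1342358000/59997 = 2^4 * 3^(-1 )*5^3*7^( - 1 )*197^1 * 2857^(-1) * 3407^1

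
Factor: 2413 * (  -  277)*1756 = -1173712156 = -  2^2* 19^1 * 127^1*277^1 * 439^1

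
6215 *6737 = 41870455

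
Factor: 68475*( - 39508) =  - 2^2*3^1*5^2*7^1*11^1* 17^1*83^2 = - 2705310300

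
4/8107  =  4/8107 = 0.00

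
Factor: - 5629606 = - 2^1*89^1*31627^1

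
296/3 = 98+2/3 = 98.67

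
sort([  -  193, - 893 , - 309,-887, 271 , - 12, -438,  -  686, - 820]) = [ - 893, -887, - 820,-686, - 438,-309, - 193,-12,271]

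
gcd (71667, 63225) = 9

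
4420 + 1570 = 5990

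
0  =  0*234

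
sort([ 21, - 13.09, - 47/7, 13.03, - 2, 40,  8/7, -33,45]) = [ -33, -13.09, - 47/7, - 2, 8/7,13.03,21,40 , 45 ]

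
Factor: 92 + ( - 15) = 7^1*11^1= 77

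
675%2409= 675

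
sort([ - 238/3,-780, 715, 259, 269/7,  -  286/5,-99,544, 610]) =[ - 780,-99, - 238/3 ,-286/5, 269/7,259,544, 610, 715 ] 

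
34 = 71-37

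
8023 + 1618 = 9641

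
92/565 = 92/565  =  0.16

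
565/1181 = 565/1181 = 0.48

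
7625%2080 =1385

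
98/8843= 98/8843= 0.01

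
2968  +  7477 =10445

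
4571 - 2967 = 1604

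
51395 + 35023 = 86418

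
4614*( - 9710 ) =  - 44801940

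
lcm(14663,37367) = 1158377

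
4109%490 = 189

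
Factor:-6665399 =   -  13^1*47^1*10909^1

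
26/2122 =13/1061 = 0.01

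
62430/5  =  12486 = 12486.00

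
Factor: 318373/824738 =2^(-1)*11^1*17^ ( - 1)*103^1*127^( - 1)*191^( - 1)*281^1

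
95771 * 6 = 574626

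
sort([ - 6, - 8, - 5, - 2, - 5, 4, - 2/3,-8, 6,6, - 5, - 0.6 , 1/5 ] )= [ - 8,-8, - 6, - 5, - 5 , - 5, - 2,-2/3, - 0.6,1/5 , 4,6,6 ]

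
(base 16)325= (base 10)805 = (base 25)175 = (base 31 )pu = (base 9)1084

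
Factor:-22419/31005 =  - 5^( - 1)*13^(  -  1 )*47^1 = - 47/65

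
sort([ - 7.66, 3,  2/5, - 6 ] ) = [  -  7.66, - 6, 2/5, 3 ] 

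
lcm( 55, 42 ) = 2310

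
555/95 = 111/19  =  5.84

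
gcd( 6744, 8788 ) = 4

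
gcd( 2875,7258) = 1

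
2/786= 1/393 = 0.00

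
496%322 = 174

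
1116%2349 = 1116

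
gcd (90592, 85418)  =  2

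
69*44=3036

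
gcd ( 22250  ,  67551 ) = 89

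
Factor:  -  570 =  - 2^1*3^1*5^1 * 19^1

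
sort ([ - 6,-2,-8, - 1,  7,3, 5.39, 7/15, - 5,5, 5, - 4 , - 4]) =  [-8,-6,-5, - 4 , -4, - 2, - 1,7/15, 3,  5, 5,5.39 , 7]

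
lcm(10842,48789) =97578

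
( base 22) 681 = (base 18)993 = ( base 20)7e1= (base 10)3081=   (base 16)C09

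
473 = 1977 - 1504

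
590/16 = 36 + 7/8 = 36.88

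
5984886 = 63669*94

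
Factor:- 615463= - 73^1*8431^1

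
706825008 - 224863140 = 481961868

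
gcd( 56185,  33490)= 85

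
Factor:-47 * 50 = -2^1*5^2*47^1 = - 2350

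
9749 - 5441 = 4308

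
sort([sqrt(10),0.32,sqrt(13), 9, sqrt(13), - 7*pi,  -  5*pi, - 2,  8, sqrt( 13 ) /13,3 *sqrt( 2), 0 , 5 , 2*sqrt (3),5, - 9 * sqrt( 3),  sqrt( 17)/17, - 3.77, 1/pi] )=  [ - 7*pi,-5*pi,  -  9 *sqrt ( 3) ,-3.77 , - 2 , 0, sqrt( 17)/17,sqrt( 13) /13, 1/pi,0.32,  sqrt( 10),  2*sqrt( 3),sqrt( 13), sqrt( 13 ),3*sqrt( 2),5,5,8,9] 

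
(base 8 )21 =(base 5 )32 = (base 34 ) h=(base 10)17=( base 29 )H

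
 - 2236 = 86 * ( - 26)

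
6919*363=2511597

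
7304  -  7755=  - 451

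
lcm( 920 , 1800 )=41400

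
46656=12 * 3888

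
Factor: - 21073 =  - 13^1*1621^1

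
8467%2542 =841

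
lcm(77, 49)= 539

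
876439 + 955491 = 1831930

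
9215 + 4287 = 13502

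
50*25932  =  1296600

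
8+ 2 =10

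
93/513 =31/171 = 0.18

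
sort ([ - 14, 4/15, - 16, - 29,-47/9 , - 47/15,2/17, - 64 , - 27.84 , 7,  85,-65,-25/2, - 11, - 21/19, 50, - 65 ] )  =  [ - 65, - 65, - 64,  -  29, - 27.84,-16 , - 14, - 25/2, - 11,-47/9,-47/15 , - 21/19 , 2/17,  4/15, 7,  50,  85 ]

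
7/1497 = 7/1497=0.00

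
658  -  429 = 229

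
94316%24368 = 21212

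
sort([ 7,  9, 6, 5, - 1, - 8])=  [-8, - 1,5,6,7,9]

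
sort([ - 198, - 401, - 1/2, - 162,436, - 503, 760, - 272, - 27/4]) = [ - 503, -401,-272, - 198, - 162, -27/4, - 1/2, 436,760] 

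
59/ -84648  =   - 59/84648 = - 0.00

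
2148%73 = 31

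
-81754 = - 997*82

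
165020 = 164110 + 910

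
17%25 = 17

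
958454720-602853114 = 355601606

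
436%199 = 38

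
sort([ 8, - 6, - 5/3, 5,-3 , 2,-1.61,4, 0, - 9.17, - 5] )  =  [ - 9.17, - 6 , - 5, - 3, - 5/3, - 1.61,0 , 2, 4 , 5,8 ] 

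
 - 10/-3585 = 2/717 = 0.00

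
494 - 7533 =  - 7039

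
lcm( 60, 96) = 480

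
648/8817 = 216/2939 = 0.07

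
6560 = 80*82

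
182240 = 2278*80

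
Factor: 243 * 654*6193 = 2^1 * 3^6*11^1 * 109^1* 563^1 =984203946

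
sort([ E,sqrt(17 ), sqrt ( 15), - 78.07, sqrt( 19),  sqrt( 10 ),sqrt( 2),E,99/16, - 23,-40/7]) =[-78.07, - 23, - 40/7, sqrt( 2 ), E,E, sqrt(10),sqrt (15),sqrt ( 17 ),sqrt( 19),99/16]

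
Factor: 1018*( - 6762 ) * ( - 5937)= 2^2*3^2*7^2*23^1*509^1*1979^1 = 40868621892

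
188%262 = 188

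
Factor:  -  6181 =-7^1*883^1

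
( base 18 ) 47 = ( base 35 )29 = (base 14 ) 59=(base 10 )79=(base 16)4F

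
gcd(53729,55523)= 13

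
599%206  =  187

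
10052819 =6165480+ 3887339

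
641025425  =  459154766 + 181870659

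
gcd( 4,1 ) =1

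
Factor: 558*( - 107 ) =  - 2^1*3^2*31^1*107^1= -59706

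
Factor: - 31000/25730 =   -  100/83 = - 2^2*5^2*83^(- 1 )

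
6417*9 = 57753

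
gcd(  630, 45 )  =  45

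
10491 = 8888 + 1603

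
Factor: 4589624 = 2^3*13^1*44131^1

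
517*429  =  221793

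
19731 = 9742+9989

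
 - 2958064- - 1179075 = -1778989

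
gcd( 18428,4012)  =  68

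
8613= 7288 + 1325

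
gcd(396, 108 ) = 36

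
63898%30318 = 3262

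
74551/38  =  74551/38 = 1961.87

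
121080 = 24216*5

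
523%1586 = 523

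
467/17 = 467/17 = 27.47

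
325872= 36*9052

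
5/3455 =1/691 = 0.00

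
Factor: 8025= 3^1*5^2*107^1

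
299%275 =24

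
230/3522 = 115/1761 = 0.07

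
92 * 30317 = 2789164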